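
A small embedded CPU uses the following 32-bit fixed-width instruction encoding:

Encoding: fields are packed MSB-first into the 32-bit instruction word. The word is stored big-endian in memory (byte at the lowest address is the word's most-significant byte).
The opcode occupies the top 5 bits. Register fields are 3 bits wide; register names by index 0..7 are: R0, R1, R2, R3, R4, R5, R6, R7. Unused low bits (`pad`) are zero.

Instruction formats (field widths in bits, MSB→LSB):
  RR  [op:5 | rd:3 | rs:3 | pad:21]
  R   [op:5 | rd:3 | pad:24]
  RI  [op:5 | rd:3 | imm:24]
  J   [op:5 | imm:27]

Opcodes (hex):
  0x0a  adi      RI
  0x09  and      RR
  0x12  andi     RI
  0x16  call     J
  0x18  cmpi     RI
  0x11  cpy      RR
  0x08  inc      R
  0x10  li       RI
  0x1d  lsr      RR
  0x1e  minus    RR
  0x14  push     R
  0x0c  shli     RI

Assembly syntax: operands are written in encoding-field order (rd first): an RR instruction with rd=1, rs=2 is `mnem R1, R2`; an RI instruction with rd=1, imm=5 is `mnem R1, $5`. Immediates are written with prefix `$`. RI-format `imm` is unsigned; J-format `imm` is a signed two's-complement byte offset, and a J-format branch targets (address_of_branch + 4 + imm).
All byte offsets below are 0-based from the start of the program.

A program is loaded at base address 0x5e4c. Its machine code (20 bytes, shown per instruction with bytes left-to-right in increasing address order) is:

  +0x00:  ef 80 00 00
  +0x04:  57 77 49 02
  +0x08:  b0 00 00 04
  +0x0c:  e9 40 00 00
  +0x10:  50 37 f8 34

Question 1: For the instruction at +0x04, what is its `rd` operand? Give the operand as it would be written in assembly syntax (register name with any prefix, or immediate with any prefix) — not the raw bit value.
R7

+0x04: 57 77 49 02 ⇒ word 0x57774902 (big)
  top 5b → 0xa → adi [RI]
  [26:24] rd=7 = R7
  [23:0] imm=7817474 = $7817474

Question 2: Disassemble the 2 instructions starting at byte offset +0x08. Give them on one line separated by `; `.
call $4; lsr R1, R2

+0x08: b0 00 00 04 ⇒ word 0xb0000004 (big)
  top 5b → 0x16 → call [J]
  imm@[26:0]=0x4 ⇒ $4
+0x0c: e9 40 00 00 ⇒ word 0xe9400000 (big)
  top 5b → 0x1d → lsr [RR]
  rd@[26:24]=0x1 ⇒ R1
  rs@[23:21]=0x2 ⇒ R2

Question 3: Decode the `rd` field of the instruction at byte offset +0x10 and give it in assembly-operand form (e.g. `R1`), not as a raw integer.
off 0x10: read 50 37 f8 34 as big → 0x5037f834
  top 5b → 0xa → adi [RI]
  rd: (w>>24)&0x7=0x0 → R0
  imm: (w>>0)&0xffffff=0x37f834 → $3668020

R0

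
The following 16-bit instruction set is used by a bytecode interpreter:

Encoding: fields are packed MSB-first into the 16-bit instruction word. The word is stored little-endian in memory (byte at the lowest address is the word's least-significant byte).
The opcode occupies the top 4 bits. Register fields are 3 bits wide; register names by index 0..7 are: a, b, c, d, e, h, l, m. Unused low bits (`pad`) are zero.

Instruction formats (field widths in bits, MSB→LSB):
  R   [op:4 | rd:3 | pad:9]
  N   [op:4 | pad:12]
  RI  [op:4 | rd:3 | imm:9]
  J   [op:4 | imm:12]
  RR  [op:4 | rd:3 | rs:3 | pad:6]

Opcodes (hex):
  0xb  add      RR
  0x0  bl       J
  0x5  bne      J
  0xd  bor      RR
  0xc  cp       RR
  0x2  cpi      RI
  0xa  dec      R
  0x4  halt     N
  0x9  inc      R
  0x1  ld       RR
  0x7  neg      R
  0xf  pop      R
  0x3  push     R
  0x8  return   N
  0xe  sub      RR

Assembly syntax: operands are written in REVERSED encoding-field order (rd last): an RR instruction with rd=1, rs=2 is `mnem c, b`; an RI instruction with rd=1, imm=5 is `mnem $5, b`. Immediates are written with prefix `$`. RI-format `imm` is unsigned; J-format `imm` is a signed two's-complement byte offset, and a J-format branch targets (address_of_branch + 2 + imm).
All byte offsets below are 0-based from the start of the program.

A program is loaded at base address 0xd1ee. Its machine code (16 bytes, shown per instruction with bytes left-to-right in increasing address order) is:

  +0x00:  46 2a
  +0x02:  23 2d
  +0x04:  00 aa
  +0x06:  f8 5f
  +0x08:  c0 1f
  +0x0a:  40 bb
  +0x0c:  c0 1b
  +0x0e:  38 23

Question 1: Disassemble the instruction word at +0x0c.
+0x0c: c0 1b ⇒ word 0x1bc0 (little)
  op=0x1bc0>>12=0x1 ⇒ ld (RR)
  [11:9] rd=5 = h
  [8:6] rs=7 = m

ld m, h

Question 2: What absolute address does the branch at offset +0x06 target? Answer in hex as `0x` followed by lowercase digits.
[06] f8 5f → 0x5ff8
  top 4b → 0x5 → bne [J]
  [11:0] imm=4088 (s12→-8) = $-8
  target = base 0xd1ee + off 0x06 + 2 + imm -8 = 0xd1ee

0xd1ee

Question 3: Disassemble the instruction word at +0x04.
@+04  little-endian(00 aa) = 0xaa00
  top 4b → 0xa → dec [R]
  rd@[11:9]=0x5 ⇒ h

dec h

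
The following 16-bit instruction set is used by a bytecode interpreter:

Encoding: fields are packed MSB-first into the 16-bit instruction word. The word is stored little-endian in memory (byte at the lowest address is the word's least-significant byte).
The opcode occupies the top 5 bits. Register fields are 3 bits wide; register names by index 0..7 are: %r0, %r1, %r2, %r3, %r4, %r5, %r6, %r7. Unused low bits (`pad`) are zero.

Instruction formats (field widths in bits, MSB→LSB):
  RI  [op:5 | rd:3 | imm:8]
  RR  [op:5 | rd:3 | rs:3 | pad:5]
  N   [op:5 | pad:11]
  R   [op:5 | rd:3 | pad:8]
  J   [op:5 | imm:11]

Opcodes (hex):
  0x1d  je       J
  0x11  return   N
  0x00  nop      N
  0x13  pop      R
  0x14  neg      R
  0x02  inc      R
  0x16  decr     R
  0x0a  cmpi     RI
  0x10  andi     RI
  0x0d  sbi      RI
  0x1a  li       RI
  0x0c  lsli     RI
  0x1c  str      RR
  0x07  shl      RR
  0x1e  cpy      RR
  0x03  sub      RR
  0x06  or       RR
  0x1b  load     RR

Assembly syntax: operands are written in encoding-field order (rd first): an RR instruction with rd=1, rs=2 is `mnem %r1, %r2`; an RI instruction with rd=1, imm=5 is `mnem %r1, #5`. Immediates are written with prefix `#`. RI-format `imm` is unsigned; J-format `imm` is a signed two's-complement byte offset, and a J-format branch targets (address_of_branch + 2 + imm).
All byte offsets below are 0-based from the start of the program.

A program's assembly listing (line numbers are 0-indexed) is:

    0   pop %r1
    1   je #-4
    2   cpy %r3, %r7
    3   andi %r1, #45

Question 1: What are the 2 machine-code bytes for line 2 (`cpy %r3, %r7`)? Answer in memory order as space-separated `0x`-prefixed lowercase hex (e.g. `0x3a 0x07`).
0xe0 0xf3

2. cpy fields op=0x1e:5|rd=3:3|rs=7:3|pad=0:5 → word f3e0h → e0 f3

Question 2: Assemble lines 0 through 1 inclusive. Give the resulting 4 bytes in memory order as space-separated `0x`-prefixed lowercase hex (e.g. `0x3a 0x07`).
0. pop fields op=0x13:5|rd=1:3|pad=0:8 → word 9900h → 00 99
1. je fields op=0x1d:5|imm=-4:11 → word effch → fc ef

0x00 0x99 0xfc 0xef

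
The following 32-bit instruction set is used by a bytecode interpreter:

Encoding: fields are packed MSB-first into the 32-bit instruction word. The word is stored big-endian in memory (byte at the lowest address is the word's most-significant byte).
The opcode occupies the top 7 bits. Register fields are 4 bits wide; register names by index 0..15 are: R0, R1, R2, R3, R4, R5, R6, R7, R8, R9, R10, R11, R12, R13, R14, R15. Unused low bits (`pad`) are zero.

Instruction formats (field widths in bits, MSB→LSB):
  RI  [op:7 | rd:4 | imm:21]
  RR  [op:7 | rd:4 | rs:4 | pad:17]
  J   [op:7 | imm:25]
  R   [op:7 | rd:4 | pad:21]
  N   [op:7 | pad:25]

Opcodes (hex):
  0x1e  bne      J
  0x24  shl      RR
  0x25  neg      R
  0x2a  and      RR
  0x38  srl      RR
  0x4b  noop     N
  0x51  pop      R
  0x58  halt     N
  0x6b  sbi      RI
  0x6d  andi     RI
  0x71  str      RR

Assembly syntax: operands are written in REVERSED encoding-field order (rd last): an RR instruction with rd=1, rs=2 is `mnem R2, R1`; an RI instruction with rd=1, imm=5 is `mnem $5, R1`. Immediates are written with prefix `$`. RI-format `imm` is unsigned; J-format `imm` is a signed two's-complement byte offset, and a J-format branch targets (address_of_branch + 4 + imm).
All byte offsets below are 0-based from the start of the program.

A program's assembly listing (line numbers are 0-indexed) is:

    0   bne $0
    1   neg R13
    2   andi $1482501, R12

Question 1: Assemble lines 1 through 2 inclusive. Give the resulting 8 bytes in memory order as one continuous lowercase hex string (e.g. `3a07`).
4ba00000db969f05

1. neg fields op=0x25:7|rd=13:4|pad=0:21 → word 4ba00000h → 4b a0 00 00
2. andi fields op=0x6d:7|rd=12:4|imm=1482501:21 → word db969f05h → db 96 9f 05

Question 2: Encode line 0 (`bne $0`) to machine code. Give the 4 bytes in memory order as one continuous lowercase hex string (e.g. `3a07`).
3c000000

0. bne fields op=0x1e:7|imm=0:25 → word 3c000000h → 3c 00 00 00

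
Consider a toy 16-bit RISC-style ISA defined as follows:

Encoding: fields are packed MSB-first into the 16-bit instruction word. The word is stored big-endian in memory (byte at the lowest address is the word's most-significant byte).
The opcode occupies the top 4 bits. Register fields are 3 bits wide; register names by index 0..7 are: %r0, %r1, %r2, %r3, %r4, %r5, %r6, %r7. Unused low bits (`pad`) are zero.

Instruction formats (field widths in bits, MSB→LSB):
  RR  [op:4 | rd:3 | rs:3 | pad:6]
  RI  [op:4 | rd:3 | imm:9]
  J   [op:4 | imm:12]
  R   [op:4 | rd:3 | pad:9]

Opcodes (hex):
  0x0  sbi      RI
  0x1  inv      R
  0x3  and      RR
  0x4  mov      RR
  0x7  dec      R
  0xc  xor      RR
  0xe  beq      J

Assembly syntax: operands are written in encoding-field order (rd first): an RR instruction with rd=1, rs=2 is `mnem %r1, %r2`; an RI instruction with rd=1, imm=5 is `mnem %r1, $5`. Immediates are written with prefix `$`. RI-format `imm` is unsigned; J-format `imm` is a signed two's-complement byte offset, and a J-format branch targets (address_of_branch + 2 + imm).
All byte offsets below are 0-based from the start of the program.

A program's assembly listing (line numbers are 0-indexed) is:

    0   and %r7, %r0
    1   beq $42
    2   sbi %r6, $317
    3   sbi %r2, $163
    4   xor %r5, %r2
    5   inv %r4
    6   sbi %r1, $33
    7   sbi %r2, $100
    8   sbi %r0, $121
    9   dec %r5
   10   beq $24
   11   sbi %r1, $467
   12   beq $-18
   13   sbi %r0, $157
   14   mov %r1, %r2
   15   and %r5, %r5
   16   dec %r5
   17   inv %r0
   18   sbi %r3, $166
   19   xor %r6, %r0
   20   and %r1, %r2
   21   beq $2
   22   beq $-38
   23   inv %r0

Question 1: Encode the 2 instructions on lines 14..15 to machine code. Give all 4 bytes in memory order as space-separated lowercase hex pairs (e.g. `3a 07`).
line 14 (mov): pack op=0x4:4|rd=1:3|rs=2:3|pad=0:6 = 0x4280; big→ 42 80
line 15 (and): pack op=0x3:4|rd=5:3|rs=5:3|pad=0:6 = 0x3b40; big→ 3b 40

42 80 3b 40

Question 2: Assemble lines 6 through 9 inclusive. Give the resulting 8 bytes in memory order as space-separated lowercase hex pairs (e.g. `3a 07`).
02 21 04 64 00 79 7a 00

L6: sbi op=0x0:4|rd=1:3|imm=33:9 ⇒ 0x0221 ⇒ big 02 21
L7: sbi op=0x0:4|rd=2:3|imm=100:9 ⇒ 0x0464 ⇒ big 04 64
L8: sbi op=0x0:4|rd=0:3|imm=121:9 ⇒ 0x0079 ⇒ big 00 79
L9: dec op=0x7:4|rd=5:3|pad=0:9 ⇒ 0x7a00 ⇒ big 7a 00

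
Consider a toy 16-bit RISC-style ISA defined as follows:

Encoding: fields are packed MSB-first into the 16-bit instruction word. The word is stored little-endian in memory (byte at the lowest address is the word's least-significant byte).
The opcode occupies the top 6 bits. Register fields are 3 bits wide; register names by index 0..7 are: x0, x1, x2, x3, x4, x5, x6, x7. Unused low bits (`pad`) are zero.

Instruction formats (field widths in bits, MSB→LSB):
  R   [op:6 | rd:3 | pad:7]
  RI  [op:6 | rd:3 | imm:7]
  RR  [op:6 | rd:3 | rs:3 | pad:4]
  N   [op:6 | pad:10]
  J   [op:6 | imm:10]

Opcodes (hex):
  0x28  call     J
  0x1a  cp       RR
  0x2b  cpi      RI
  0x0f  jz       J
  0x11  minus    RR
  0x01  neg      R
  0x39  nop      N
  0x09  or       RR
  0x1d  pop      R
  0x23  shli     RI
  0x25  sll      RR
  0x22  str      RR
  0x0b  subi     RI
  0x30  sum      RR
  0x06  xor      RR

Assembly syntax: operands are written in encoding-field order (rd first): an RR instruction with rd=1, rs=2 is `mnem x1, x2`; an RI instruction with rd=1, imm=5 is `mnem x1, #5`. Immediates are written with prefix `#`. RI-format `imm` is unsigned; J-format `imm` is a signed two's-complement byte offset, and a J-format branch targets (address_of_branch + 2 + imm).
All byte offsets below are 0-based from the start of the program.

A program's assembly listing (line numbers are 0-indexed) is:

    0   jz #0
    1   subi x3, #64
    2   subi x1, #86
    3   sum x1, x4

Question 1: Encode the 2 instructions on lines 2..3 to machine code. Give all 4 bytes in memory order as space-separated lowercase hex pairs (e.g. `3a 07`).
d6 2c c0 c0

L2: subi op=0xb:6|rd=1:3|imm=86:7 ⇒ 0x2cd6 ⇒ little d6 2c
L3: sum op=0x30:6|rd=1:3|rs=4:3|pad=0:4 ⇒ 0xc0c0 ⇒ little c0 c0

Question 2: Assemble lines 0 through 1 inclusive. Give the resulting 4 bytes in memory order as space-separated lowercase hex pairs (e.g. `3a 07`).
line 0 (jz): pack op=0xf:6|imm=0:10 = 0x3c00; little→ 00 3c
line 1 (subi): pack op=0xb:6|rd=3:3|imm=64:7 = 0x2dc0; little→ c0 2d

00 3c c0 2d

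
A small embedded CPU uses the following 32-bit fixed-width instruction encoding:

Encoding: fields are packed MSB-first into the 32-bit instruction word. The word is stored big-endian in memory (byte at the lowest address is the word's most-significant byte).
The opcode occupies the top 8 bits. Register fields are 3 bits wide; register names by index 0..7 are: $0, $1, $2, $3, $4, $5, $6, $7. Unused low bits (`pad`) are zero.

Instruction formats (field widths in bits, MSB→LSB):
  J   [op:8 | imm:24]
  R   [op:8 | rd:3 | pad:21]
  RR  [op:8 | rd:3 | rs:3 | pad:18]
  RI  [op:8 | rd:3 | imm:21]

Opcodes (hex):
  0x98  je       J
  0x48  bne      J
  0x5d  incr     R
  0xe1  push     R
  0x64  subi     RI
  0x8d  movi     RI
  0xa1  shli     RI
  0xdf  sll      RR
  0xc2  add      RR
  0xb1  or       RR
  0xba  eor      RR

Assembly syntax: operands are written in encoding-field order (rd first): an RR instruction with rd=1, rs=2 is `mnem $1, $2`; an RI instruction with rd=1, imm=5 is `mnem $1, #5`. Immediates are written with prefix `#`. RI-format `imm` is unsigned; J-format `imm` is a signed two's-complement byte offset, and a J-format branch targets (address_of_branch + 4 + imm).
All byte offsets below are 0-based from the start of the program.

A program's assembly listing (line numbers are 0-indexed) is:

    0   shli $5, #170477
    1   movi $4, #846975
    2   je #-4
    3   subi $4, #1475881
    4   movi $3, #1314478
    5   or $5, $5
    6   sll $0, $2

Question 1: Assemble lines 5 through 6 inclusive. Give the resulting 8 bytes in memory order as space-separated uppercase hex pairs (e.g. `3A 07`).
B1 B4 00 00 DF 08 00 00

L5: or op=0xb1:8|rd=5:3|rs=5:3|pad=0:18 ⇒ 0xb1b40000 ⇒ big b1 b4 00 00
L6: sll op=0xdf:8|rd=0:3|rs=2:3|pad=0:18 ⇒ 0xdf080000 ⇒ big df 08 00 00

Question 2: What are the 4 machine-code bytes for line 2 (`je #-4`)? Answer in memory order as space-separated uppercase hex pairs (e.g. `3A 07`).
line 2 (je): pack op=0x98:8|imm=-4:24 = 0x98fffffc; big→ 98 ff ff fc

98 FF FF FC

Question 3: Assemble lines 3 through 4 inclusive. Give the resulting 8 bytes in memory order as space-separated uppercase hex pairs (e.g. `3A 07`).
64 96 85 29 8D 74 0E AE

L3: subi op=0x64:8|rd=4:3|imm=1475881:21 ⇒ 0x64968529 ⇒ big 64 96 85 29
L4: movi op=0x8d:8|rd=3:3|imm=1314478:21 ⇒ 0x8d740eae ⇒ big 8d 74 0e ae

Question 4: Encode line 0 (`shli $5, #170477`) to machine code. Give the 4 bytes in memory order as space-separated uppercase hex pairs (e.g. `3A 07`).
A1 A2 99 ED

line 0 (shli): pack op=0xa1:8|rd=5:3|imm=170477:21 = 0xa1a299ed; big→ a1 a2 99 ed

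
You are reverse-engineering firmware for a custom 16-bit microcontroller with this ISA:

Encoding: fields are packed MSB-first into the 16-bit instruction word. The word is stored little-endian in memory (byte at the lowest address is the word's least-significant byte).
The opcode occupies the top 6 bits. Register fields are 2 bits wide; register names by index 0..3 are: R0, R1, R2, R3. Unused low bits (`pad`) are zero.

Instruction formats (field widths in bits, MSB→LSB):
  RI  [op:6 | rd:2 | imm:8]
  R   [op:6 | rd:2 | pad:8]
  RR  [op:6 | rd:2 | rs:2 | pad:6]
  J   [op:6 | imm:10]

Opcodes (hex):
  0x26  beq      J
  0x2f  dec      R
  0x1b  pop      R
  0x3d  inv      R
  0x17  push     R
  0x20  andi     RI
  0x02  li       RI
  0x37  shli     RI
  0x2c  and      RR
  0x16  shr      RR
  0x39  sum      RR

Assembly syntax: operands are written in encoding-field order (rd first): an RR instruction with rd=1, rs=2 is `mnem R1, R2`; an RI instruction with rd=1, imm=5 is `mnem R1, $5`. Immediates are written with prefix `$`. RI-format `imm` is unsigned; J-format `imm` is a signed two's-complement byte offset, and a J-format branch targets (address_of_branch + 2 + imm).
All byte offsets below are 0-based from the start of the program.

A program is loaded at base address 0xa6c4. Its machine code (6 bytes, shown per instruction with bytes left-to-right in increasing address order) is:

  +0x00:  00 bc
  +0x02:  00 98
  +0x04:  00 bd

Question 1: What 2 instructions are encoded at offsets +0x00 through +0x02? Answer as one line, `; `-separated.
dec R0; beq $0

off 0x00: read 00 bc as little → 0xbc00
  top 6b → 0x2f → dec [R]
  [9:8] rd=0 = R0
off 0x02: read 00 98 as little → 0x9800
  top 6b → 0x26 → beq [J]
  [9:0] imm=0 = $0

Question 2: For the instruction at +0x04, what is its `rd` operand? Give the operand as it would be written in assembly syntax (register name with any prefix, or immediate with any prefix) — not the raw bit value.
[04] 00 bd → 0xbd00
  top 6b → 0x2f → dec [R]
  [9:8] rd=1 = R1

R1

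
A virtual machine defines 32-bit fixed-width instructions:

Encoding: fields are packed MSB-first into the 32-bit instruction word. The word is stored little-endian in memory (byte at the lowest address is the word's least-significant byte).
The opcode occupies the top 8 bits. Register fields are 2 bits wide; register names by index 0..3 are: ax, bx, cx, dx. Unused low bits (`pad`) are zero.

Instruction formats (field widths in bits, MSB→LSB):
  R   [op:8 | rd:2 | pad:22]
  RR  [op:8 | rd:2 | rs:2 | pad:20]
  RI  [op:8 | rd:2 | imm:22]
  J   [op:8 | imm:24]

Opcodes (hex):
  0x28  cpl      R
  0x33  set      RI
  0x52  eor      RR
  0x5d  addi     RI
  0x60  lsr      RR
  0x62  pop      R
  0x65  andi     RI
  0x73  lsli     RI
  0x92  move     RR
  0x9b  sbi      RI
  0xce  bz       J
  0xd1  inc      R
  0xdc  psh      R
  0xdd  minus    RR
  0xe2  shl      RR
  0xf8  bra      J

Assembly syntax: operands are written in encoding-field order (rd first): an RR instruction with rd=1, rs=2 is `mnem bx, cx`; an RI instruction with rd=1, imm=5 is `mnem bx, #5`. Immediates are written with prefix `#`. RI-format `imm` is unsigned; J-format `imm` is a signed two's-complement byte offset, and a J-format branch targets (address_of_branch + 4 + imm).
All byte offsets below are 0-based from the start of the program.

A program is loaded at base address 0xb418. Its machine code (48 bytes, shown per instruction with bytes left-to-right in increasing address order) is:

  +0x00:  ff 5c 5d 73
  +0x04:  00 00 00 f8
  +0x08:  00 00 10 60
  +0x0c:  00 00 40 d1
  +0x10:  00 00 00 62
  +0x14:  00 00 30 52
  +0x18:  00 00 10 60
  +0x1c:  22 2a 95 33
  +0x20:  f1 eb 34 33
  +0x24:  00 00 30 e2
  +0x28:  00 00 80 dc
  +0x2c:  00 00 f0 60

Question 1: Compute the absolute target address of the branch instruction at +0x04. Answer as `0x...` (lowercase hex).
+0x04: 00 00 00 f8 ⇒ word 0xf8000000 (little)
  opcode bits[31:24]=0xf8: bra/J
  imm@[23:0]=0x0 ⇒ #0
  target = base 0xb418 + off 0x04 + 4 + imm 0 = 0xb420

0xb420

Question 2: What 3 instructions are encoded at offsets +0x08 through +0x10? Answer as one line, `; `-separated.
+0x08: 00 00 10 60 ⇒ word 0x60100000 (little)
  top 8b → 0x60 → lsr [RR]
  [23:22] rd=0 = ax
  [21:20] rs=1 = bx
+0x0c: 00 00 40 d1 ⇒ word 0xd1400000 (little)
  top 8b → 0xd1 → inc [R]
  [23:22] rd=1 = bx
+0x10: 00 00 00 62 ⇒ word 0x62000000 (little)
  top 8b → 0x62 → pop [R]
  [23:22] rd=0 = ax

lsr ax, bx; inc bx; pop ax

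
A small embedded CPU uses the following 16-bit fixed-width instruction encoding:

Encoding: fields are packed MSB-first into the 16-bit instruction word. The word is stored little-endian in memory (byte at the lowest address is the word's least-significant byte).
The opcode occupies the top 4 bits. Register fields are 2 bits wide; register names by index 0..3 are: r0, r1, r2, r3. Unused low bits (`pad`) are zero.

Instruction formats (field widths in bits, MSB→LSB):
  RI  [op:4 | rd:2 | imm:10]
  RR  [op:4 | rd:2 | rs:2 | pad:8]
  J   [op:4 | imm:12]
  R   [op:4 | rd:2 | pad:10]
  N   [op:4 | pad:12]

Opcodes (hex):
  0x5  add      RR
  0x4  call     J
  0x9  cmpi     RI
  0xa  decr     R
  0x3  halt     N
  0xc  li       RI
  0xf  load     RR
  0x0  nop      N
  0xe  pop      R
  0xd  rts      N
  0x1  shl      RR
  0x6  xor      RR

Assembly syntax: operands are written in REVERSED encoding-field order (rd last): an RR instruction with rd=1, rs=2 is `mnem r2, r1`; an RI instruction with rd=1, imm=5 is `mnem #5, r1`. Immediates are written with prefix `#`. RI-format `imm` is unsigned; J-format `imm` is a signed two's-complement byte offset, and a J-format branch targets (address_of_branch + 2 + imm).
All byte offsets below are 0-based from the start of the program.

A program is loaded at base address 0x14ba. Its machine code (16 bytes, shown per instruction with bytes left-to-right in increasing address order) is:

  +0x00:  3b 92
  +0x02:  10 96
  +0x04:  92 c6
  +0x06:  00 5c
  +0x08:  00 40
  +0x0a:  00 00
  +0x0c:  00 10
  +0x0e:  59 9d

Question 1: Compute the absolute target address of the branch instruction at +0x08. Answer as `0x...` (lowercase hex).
0x14c4

+0x08: 00 40 ⇒ word 0x4000 (little)
  op=0x4000>>12=0x4 ⇒ call (J)
  imm: (w>>0)&0xfff=0x0 → #0
  target = base 0x14ba + off 0x08 + 2 + imm 0 = 0x14c4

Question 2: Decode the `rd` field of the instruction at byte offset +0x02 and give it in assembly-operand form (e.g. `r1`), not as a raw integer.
[02] 10 96 → 0x9610
  opcode bits[15:12]=0x9: cmpi/RI
  rd: (w>>10)&0x3=0x1 → r1
  imm: (w>>0)&0x3ff=0x210 → #528

r1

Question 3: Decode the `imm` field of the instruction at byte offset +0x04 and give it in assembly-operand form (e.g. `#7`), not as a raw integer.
off 0x04: read 92 c6 as little → 0xc692
  top 4b → 0xc → li [RI]
  rd@[11:10]=0x1 ⇒ r1
  imm@[9:0]=0x292 ⇒ #658

#658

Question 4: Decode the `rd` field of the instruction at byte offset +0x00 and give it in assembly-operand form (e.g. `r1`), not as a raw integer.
off 0x00: read 3b 92 as little → 0x923b
  top 4b → 0x9 → cmpi [RI]
  rd: (w>>10)&0x3=0x0 → r0
  imm: (w>>0)&0x3ff=0x23b → #571

r0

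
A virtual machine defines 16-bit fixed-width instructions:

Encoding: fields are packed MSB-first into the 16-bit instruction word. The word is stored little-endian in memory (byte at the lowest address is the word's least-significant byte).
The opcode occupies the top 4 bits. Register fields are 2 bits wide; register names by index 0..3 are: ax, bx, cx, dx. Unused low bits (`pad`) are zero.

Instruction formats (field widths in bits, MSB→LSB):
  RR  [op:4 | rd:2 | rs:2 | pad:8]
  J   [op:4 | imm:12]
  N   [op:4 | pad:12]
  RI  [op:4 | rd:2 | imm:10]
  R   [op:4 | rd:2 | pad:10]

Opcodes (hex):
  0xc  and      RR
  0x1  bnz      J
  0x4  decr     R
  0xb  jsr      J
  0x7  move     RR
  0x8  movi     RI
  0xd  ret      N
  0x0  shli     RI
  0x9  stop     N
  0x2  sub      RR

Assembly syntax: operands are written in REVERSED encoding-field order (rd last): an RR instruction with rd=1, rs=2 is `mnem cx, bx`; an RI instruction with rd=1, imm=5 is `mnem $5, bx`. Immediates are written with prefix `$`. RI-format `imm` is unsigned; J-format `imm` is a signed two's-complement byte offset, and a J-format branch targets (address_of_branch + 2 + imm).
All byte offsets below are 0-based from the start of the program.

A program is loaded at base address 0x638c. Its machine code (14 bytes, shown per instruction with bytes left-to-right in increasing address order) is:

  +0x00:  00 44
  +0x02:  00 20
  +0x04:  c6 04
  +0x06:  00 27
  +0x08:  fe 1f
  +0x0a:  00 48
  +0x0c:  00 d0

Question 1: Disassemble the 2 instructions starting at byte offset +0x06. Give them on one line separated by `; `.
@+06  little-endian(00 27) = 0x2700
  opcode bits[15:12]=0x2: sub/RR
  [11:10] rd=1 = bx
  [9:8] rs=3 = dx
@+08  little-endian(fe 1f) = 0x1ffe
  opcode bits[15:12]=0x1: bnz/J
  [11:0] imm=4094 (s12→-2) = $-2

sub dx, bx; bnz $-2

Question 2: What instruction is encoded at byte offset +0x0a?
decr cx

off 0x0a: read 00 48 as little → 0x4800
  op=0x4800>>12=0x4 ⇒ decr (R)
  [11:10] rd=2 = cx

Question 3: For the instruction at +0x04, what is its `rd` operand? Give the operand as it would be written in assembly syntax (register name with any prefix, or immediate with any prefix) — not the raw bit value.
bx

off 0x04: read c6 04 as little → 0x04c6
  op=0x04c6>>12=0x0 ⇒ shli (RI)
  rd@[11:10]=0x1 ⇒ bx
  imm@[9:0]=0xc6 ⇒ $198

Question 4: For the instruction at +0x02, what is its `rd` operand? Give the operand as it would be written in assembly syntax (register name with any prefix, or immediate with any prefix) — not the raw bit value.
ax

[02] 00 20 → 0x2000
  top 4b → 0x2 → sub [RR]
  rd: (w>>10)&0x3=0x0 → ax
  rs: (w>>8)&0x3=0x0 → ax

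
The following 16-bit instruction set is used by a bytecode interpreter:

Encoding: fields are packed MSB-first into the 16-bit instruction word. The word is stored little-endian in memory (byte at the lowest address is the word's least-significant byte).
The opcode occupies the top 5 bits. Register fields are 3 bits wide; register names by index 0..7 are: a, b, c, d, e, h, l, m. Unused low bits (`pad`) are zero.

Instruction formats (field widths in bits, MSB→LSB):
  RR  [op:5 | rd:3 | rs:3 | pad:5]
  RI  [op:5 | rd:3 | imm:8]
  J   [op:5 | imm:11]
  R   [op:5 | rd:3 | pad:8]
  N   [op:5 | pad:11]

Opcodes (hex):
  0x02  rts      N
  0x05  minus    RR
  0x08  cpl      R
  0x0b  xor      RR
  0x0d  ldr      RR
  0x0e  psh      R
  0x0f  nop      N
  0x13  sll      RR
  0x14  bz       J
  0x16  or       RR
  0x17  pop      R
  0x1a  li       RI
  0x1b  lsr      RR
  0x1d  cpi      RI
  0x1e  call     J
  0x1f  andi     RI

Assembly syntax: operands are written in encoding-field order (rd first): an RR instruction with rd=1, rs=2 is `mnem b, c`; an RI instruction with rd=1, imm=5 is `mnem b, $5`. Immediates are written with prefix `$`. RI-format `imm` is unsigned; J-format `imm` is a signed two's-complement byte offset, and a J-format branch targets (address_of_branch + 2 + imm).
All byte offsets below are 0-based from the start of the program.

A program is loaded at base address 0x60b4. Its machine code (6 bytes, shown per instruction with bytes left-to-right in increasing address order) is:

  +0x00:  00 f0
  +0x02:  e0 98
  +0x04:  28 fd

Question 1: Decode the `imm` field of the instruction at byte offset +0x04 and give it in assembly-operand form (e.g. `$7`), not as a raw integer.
off 0x04: read 28 fd as little → 0xfd28
  opcode bits[15:11]=0x1f: andi/RI
  [10:8] rd=5 = h
  [7:0] imm=40 = $40

$40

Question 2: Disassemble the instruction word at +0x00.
call $0

+0x00: 00 f0 ⇒ word 0xf000 (little)
  top 5b → 0x1e → call [J]
  imm@[10:0]=0x0 ⇒ $0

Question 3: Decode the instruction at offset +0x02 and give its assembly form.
sll a, m

@+02  little-endian(e0 98) = 0x98e0
  opcode bits[15:11]=0x13: sll/RR
  rd@[10:8]=0x0 ⇒ a
  rs@[7:5]=0x7 ⇒ m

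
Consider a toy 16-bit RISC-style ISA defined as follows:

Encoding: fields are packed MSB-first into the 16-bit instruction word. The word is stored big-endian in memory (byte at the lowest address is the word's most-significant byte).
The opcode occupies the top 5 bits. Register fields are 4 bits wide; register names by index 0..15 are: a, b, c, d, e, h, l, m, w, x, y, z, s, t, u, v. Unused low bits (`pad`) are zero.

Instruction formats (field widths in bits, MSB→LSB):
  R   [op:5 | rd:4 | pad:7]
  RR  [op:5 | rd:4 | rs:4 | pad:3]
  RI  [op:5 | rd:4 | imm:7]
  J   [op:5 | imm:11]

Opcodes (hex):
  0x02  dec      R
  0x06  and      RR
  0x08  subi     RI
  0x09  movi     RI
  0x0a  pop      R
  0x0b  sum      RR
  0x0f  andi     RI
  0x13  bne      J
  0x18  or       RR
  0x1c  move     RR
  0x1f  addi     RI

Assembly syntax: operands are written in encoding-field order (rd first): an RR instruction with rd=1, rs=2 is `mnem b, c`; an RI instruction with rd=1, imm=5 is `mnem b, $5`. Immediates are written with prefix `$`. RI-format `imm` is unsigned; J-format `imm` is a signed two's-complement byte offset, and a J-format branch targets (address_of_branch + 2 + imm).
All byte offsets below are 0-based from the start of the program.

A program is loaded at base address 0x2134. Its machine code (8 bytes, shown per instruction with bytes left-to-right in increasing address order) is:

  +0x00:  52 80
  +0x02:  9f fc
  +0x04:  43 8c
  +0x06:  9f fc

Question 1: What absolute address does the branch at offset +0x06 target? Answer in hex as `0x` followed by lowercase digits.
0x2138

+0x06: 9f fc ⇒ word 0x9ffc (big)
  top 5b → 0x13 → bne [J]
  imm@[10:0]=0x7fc (s11→-4) ⇒ $-4
  target = base 0x2134 + off 0x06 + 2 + imm -4 = 0x2138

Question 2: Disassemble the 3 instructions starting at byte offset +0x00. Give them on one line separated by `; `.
pop h; bne $-4; subi m, $12

off 0x00: read 52 80 as big → 0x5280
  op=0x5280>>11=0xa ⇒ pop (R)
  rd: (w>>7)&0xf=0x5 → h
off 0x02: read 9f fc as big → 0x9ffc
  op=0x9ffc>>11=0x13 ⇒ bne (J)
  imm: (w>>0)&0x7ff=0x7fc (s11→-4) → $-4
off 0x04: read 43 8c as big → 0x438c
  op=0x438c>>11=0x8 ⇒ subi (RI)
  rd: (w>>7)&0xf=0x7 → m
  imm: (w>>0)&0x7f=0xc → $12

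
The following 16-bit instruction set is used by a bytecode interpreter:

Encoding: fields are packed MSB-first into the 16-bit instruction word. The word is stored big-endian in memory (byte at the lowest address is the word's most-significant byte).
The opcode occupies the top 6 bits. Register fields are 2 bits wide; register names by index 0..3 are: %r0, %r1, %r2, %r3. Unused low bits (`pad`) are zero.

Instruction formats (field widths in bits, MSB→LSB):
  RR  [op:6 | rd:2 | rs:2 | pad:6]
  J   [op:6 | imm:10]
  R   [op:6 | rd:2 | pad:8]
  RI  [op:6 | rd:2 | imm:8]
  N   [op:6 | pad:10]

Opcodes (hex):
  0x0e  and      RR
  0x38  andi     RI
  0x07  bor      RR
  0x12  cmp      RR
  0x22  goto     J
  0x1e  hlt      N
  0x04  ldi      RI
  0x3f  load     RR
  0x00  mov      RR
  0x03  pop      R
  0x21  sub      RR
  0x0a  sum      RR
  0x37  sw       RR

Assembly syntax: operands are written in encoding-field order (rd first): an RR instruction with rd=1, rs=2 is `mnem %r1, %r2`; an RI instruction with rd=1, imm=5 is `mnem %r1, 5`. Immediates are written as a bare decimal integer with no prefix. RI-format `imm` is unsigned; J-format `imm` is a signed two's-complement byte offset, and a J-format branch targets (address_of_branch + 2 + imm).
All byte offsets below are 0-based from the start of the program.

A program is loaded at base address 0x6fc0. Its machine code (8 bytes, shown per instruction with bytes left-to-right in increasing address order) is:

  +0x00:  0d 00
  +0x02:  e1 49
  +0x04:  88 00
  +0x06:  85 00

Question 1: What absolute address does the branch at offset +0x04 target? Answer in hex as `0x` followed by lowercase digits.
[04] 88 00 → 0x8800
  opcode bits[15:10]=0x22: goto/J
  [9:0] imm=0 = 0
  target = base 0x6fc0 + off 0x04 + 2 + imm 0 = 0x6fc6

0x6fc6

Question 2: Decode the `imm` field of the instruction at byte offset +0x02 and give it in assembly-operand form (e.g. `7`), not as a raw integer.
73

@+02  big-endian(e1 49) = 0xe149
  op=0xe149>>10=0x38 ⇒ andi (RI)
  [9:8] rd=1 = %r1
  [7:0] imm=73 = 73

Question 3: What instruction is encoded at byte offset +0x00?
pop %r1

+0x00: 0d 00 ⇒ word 0x0d00 (big)
  top 6b → 0x3 → pop [R]
  rd: (w>>8)&0x3=0x1 → %r1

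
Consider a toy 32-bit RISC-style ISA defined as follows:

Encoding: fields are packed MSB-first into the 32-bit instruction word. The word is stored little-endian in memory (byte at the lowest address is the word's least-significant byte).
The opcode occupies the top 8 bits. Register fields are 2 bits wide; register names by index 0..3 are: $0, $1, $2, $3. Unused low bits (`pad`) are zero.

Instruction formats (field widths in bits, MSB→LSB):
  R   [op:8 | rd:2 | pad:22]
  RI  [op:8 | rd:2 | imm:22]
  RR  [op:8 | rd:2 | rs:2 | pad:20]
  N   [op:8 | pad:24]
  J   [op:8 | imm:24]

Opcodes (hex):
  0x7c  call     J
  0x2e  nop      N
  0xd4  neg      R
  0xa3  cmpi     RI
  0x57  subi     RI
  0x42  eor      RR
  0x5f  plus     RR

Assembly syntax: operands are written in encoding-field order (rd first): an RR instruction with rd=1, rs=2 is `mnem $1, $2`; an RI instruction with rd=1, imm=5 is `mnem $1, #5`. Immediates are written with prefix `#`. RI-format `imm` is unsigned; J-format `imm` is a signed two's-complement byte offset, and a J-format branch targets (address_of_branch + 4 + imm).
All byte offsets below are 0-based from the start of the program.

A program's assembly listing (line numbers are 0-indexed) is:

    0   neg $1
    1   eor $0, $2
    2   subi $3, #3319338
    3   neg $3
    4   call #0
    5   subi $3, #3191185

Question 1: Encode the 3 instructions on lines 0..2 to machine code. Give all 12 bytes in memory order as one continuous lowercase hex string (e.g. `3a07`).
L0: neg op=0xd4:8|rd=1:2|pad=0:22 ⇒ 0xd4400000 ⇒ little 00 00 40 d4
L1: eor op=0x42:8|rd=0:2|rs=2:2|pad=0:20 ⇒ 0x42200000 ⇒ little 00 00 20 42
L2: subi op=0x57:8|rd=3:2|imm=3319338:22 ⇒ 0x57f2a62a ⇒ little 2a a6 f2 57

000040d4000020422aa6f257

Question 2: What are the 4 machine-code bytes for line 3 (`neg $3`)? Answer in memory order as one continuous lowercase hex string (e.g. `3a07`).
L3: neg op=0xd4:8|rd=3:2|pad=0:22 ⇒ 0xd4c00000 ⇒ little 00 00 c0 d4

0000c0d4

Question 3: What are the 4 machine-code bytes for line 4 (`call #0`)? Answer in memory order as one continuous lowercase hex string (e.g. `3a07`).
0000007c

line 4 (call): pack op=0x7c:8|imm=0:24 = 0x7c000000; little→ 00 00 00 7c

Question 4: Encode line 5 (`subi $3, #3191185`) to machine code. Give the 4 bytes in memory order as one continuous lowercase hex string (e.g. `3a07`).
91b1f057

5. subi fields op=0x57:8|rd=3:2|imm=3191185:22 → word 57f0b191h → 91 b1 f0 57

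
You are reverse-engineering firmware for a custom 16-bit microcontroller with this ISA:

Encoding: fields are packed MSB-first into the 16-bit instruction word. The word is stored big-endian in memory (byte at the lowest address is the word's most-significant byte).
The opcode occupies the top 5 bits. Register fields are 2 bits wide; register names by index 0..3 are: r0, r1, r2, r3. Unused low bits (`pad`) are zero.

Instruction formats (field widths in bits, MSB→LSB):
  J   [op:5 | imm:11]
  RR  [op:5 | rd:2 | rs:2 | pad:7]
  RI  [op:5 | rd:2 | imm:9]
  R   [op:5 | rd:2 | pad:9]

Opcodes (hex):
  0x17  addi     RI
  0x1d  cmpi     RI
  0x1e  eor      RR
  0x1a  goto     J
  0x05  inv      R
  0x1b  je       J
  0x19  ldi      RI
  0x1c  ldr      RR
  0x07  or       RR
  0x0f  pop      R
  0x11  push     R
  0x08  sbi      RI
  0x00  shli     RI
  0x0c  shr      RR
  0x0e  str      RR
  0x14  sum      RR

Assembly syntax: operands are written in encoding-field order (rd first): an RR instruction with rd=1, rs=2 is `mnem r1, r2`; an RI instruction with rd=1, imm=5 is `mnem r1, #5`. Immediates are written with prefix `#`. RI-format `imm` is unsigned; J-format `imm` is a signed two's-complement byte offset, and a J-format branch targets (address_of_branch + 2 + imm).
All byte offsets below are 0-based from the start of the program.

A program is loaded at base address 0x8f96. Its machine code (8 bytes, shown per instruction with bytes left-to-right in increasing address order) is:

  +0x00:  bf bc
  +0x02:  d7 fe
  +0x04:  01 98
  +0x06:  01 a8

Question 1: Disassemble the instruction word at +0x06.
+0x06: 01 a8 ⇒ word 0x01a8 (big)
  opcode bits[15:11]=0x0: shli/RI
  rd: (w>>9)&0x3=0x0 → r0
  imm: (w>>0)&0x1ff=0x1a8 → #424

shli r0, #424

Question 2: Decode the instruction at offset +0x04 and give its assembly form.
shli r0, #408

@+04  big-endian(01 98) = 0x0198
  op=0x0198>>11=0x0 ⇒ shli (RI)
  rd@[10:9]=0x0 ⇒ r0
  imm@[8:0]=0x198 ⇒ #408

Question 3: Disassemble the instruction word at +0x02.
goto #-2

+0x02: d7 fe ⇒ word 0xd7fe (big)
  opcode bits[15:11]=0x1a: goto/J
  [10:0] imm=2046 (s11→-2) = #-2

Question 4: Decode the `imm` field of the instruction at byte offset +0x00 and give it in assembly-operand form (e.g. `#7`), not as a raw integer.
#444

+0x00: bf bc ⇒ word 0xbfbc (big)
  op=0xbfbc>>11=0x17 ⇒ addi (RI)
  rd: (w>>9)&0x3=0x3 → r3
  imm: (w>>0)&0x1ff=0x1bc → #444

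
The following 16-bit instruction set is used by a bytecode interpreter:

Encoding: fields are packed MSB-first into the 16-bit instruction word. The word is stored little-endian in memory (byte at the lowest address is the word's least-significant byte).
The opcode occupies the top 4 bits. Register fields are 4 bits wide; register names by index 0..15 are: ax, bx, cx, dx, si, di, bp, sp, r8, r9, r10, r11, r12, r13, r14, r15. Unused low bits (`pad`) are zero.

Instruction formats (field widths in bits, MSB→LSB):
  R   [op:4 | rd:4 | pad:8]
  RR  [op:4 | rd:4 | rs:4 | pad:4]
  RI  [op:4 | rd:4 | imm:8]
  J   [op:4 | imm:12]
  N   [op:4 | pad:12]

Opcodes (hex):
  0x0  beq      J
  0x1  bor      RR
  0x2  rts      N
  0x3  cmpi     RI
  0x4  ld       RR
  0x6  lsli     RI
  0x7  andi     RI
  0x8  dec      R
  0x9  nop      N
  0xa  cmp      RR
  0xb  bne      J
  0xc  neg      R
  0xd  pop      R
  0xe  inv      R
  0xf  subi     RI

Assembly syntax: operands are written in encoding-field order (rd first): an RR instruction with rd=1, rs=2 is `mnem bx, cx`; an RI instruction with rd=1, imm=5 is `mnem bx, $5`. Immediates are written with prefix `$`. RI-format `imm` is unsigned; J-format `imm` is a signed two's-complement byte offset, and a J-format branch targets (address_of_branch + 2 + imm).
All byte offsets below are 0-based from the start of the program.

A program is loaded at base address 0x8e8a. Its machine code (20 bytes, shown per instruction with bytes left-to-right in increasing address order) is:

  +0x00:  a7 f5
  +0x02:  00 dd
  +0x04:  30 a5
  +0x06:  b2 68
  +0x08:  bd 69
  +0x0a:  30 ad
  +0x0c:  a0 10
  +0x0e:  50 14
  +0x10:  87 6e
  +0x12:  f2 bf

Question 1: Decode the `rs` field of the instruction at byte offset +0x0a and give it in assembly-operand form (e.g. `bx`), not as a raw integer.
dx

[0a] 30 ad → 0xad30
  opcode bits[15:12]=0xa: cmp/RR
  [11:8] rd=13 = r13
  [7:4] rs=3 = dx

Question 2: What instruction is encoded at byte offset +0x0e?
bor si, di

@+0e  little-endian(50 14) = 0x1450
  top 4b → 0x1 → bor [RR]
  rd@[11:8]=0x4 ⇒ si
  rs@[7:4]=0x5 ⇒ di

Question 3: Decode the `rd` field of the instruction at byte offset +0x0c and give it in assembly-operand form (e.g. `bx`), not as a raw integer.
+0x0c: a0 10 ⇒ word 0x10a0 (little)
  op=0x10a0>>12=0x1 ⇒ bor (RR)
  [11:8] rd=0 = ax
  [7:4] rs=10 = r10

ax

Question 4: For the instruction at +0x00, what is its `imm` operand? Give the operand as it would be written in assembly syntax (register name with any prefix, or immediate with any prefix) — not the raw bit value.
@+00  little-endian(a7 f5) = 0xf5a7
  top 4b → 0xf → subi [RI]
  [11:8] rd=5 = di
  [7:0] imm=167 = $167

$167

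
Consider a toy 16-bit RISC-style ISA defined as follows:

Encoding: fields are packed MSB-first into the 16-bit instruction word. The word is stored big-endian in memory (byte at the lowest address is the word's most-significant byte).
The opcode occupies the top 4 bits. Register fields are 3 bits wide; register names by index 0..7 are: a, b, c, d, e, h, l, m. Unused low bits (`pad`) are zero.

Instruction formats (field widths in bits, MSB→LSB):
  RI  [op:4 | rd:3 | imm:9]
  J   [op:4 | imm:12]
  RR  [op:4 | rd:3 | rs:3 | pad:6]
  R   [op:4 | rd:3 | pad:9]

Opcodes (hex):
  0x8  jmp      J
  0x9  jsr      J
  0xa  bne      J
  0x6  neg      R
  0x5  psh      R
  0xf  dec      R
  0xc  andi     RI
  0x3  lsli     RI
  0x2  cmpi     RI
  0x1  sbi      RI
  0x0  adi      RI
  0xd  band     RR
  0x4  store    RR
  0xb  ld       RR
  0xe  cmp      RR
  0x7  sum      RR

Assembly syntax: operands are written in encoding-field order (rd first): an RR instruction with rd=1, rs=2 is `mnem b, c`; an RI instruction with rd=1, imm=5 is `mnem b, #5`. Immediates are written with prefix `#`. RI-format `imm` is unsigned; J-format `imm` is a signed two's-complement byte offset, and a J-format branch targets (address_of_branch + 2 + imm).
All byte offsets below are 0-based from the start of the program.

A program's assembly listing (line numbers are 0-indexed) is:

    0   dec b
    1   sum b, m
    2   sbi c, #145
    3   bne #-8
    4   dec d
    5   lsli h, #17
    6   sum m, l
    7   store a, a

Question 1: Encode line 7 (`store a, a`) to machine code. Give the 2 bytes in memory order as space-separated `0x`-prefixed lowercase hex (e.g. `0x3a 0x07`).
L7: store op=0x4:4|rd=0:3|rs=0:3|pad=0:6 ⇒ 0x4000 ⇒ big 40 00

0x40 0x00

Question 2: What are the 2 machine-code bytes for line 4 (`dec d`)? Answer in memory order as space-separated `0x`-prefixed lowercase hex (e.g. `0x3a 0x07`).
line 4 (dec): pack op=0xf:4|rd=3:3|pad=0:9 = 0xf600; big→ f6 00

0xf6 0x00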